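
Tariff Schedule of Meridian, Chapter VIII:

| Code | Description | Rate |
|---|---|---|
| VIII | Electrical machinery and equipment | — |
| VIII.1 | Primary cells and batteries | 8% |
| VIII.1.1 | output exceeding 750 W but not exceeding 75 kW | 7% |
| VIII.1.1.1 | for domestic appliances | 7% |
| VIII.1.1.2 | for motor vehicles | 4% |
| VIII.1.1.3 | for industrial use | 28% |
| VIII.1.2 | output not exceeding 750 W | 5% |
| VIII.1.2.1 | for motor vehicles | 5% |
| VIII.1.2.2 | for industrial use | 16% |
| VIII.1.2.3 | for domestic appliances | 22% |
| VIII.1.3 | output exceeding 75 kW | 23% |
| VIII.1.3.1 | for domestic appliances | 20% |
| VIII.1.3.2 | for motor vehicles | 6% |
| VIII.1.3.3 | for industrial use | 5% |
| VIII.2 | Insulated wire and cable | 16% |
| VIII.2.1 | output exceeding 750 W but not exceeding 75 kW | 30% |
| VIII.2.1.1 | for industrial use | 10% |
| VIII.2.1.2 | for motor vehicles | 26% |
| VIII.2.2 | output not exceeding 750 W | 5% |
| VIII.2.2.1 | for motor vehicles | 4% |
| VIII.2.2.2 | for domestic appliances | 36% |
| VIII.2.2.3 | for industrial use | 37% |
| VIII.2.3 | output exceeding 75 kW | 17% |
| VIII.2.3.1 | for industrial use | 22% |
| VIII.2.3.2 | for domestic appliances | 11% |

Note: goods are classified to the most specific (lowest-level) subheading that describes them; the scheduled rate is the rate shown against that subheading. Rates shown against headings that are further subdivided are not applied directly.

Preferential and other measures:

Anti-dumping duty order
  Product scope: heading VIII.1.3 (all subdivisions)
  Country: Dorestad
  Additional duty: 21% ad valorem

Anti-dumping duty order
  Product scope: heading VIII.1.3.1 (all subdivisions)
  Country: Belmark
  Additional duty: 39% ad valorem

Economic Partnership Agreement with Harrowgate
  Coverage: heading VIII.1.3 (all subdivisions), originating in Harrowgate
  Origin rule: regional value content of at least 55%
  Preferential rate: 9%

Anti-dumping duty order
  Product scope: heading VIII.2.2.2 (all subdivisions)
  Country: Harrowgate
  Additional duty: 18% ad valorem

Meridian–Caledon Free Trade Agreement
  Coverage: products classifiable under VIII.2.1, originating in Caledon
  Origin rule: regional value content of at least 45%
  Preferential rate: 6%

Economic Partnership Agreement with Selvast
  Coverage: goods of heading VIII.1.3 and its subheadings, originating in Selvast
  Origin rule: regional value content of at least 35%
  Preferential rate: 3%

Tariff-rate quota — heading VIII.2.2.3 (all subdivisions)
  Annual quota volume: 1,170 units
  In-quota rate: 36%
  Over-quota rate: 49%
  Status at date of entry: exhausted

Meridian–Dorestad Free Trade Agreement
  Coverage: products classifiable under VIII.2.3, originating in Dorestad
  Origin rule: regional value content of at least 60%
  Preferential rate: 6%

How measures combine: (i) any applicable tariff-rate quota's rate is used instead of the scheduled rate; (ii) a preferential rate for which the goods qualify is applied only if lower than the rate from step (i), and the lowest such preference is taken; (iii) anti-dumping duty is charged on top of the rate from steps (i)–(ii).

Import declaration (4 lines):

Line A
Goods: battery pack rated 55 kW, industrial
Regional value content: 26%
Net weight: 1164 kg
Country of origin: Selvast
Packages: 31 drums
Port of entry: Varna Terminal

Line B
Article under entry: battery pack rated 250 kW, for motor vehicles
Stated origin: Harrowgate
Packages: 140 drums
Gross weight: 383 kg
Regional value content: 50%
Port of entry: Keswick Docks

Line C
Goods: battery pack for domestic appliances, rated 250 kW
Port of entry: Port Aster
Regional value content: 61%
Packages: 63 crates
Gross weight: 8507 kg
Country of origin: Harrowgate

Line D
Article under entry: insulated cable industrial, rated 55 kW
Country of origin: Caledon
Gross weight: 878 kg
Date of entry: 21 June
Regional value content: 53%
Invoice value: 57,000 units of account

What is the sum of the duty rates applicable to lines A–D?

Line A: battery pack → VIII.1; rated 55 kW → VIII.1.1; industrial → VIII.1.1.3. Scheduled 28%. Selvast agreement on VIII.1.3: VIII.1.1.3 not covered. → 28%.
Line B: battery pack → VIII.1; rated 250 kW → VIII.1.3; for motor vehicles → VIII.1.3.2. Scheduled 6%. Harrowgate agreement on VIII.1.3: RVC < 55%. → 6%.
Line C: battery pack → VIII.1; rated 250 kW → VIII.1.3; for domestic appliances → VIII.1.3.1. Scheduled 20%. Harrowgate agreement on VIII.1.3: RVC ≥ 55% → 9% available; preferential 9%. → 9%.
Line D: insulated cable → VIII.2; rated 55 kW → VIII.2.1; industrial → VIII.2.1.1. Scheduled 10%. Caledon agreement on VIII.2.1: RVC ≥ 45% → 6% available; preferential 6%. → 6%.
Sum: 28% + 6% + 9% + 6% = 49%.

49%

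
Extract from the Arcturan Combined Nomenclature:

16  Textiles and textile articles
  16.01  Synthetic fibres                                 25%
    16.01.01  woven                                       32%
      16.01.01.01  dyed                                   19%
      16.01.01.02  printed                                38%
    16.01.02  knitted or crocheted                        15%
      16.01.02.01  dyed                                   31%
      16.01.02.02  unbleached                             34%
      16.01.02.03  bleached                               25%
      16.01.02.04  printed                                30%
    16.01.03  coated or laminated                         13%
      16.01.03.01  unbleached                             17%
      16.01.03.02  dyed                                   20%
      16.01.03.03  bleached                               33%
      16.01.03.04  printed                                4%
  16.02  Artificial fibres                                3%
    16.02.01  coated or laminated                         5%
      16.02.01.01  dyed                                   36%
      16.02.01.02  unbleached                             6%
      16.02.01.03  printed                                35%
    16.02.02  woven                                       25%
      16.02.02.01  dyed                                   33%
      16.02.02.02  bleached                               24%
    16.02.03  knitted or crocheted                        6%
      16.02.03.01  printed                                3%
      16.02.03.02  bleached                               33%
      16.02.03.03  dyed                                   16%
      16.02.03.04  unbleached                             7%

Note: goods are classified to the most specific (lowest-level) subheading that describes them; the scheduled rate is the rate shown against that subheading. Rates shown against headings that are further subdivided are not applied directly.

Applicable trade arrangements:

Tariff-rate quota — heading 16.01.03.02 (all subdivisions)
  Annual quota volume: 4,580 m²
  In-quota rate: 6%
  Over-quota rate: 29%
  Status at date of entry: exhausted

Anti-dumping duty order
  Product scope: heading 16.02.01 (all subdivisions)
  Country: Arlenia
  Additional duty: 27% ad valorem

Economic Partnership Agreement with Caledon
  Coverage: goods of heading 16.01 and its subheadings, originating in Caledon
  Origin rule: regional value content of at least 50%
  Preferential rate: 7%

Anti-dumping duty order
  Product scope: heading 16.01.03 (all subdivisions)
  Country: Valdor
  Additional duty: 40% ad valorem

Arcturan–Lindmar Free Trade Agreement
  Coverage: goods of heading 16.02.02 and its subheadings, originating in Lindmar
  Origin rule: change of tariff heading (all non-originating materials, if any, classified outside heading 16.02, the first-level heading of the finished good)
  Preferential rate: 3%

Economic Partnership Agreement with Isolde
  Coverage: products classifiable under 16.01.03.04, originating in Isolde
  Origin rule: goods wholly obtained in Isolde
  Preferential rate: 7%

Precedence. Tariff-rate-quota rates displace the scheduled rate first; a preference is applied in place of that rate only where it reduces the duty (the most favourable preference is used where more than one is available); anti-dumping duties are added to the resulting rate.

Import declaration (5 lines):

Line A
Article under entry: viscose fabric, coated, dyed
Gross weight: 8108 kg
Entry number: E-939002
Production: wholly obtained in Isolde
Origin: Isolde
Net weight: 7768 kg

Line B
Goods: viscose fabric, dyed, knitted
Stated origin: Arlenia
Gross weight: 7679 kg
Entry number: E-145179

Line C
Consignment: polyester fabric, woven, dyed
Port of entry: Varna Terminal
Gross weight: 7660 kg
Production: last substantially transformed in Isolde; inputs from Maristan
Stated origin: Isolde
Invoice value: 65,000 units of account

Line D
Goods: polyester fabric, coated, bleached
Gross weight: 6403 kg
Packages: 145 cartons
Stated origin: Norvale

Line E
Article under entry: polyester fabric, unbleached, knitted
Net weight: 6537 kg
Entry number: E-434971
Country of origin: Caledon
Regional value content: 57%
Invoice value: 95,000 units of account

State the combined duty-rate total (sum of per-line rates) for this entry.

111%

Line A: viscose → 16.02; coated → 16.02.01; dyed → 16.02.01.01. Scheduled 36%. Isolde agreement on 16.01.03.04: 16.02.01.01 not covered. → 36%.
Line B: viscose → 16.02; knitted → 16.02.03; dyed → 16.02.03.03. Scheduled 16%. No special measure applies. → 16%.
Line C: polyester → 16.01; woven → 16.01.01; dyed → 16.01.01.01. Scheduled 19%. Isolde agreement on 16.01.03.04: 16.01.01.01 not covered. → 19%.
Line D: polyester → 16.01; coated → 16.01.03; bleached → 16.01.03.03. Scheduled 33%. No special measure applies. → 33%.
Line E: polyester → 16.01; knitted → 16.01.02; unbleached → 16.01.02.02. Scheduled 34%. Caledon agreement on 16.01: RVC ≥ 50% → 7% available; preferential 7%. → 7%.
Sum: 36% + 16% + 19% + 33% + 7% = 111%.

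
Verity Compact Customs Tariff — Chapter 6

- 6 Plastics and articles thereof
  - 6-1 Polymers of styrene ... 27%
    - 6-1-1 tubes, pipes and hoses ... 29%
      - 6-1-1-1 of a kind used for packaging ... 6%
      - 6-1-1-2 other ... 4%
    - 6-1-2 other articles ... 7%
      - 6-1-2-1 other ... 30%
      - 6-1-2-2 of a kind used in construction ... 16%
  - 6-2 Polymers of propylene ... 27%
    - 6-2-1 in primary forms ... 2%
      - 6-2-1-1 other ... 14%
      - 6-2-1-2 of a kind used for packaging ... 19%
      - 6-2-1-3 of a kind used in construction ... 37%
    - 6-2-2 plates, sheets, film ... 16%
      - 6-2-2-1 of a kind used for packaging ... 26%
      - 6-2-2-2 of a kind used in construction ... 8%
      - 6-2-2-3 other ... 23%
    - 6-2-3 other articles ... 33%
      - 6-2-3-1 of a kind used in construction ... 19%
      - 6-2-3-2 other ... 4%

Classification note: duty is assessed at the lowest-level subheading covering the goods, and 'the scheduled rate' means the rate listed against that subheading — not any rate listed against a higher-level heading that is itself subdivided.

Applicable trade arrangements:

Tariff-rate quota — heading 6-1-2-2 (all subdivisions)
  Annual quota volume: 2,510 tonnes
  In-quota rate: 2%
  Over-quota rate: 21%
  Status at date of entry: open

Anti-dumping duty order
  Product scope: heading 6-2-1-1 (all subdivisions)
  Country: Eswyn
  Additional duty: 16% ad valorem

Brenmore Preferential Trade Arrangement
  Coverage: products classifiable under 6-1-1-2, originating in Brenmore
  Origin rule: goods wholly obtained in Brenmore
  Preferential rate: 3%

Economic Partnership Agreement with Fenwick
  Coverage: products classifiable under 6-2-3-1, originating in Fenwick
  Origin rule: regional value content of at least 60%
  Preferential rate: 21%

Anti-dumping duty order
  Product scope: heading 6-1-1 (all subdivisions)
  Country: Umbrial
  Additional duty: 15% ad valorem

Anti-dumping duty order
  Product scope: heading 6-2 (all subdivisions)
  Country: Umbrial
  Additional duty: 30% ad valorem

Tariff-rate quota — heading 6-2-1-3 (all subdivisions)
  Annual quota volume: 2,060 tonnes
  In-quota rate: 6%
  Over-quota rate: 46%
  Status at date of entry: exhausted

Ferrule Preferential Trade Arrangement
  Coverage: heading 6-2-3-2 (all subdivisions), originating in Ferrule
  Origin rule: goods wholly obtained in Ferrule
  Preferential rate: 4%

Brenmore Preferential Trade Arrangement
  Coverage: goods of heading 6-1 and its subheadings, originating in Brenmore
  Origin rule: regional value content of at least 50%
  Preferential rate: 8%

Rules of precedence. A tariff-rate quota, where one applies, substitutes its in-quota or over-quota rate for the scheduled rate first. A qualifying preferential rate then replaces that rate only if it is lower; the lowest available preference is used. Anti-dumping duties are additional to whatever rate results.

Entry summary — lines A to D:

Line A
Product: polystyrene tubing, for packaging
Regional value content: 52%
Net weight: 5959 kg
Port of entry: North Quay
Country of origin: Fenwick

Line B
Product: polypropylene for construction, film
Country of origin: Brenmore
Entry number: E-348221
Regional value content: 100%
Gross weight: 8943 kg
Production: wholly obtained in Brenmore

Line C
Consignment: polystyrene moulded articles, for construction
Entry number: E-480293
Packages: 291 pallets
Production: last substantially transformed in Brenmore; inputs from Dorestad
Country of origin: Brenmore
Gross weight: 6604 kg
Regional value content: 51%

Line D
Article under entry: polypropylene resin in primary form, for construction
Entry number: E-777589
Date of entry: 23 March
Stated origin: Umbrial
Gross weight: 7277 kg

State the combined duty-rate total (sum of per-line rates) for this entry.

Line A: polystyrene → 6-1; tubing → 6-1-1; for packaging → 6-1-1-1. Scheduled 6%. Fenwick agreement on 6-2-3-1: 6-1-1-1 not covered. → 6%.
Line B: polypropylene → 6-2; film → 6-2-2; for construction → 6-2-2-2. Scheduled 8%. Brenmore agreement on 6-1-1-2: 6-2-2-2 not covered; Brenmore agreement on 6-1: 6-2-2-2 not covered. → 8%.
Line C: polystyrene → 6-1; moulded articles → 6-1-2; for construction → 6-1-2-2. Scheduled 16%. quota on 6-1-2-2 open → in-quota 2%; Brenmore agreement on 6-1-1-2: 6-1-2-2 not covered; Brenmore agreement on 6-1: RVC ≥ 50% → 8% available; preference 8% not lower than 2% → no reduction. → 2%.
Line D: polypropylene → 6-2; resin in primary form → 6-2-1; for construction → 6-2-1-3. Scheduled 37%. quota on 6-2-1-3 exhausted → over-quota 46%; anti-dumping (Umbrial, 6-2): +30%; total 46% + 30% = 76%. → 76%.
Sum: 6% + 8% + 2% + 76% = 92%.

92%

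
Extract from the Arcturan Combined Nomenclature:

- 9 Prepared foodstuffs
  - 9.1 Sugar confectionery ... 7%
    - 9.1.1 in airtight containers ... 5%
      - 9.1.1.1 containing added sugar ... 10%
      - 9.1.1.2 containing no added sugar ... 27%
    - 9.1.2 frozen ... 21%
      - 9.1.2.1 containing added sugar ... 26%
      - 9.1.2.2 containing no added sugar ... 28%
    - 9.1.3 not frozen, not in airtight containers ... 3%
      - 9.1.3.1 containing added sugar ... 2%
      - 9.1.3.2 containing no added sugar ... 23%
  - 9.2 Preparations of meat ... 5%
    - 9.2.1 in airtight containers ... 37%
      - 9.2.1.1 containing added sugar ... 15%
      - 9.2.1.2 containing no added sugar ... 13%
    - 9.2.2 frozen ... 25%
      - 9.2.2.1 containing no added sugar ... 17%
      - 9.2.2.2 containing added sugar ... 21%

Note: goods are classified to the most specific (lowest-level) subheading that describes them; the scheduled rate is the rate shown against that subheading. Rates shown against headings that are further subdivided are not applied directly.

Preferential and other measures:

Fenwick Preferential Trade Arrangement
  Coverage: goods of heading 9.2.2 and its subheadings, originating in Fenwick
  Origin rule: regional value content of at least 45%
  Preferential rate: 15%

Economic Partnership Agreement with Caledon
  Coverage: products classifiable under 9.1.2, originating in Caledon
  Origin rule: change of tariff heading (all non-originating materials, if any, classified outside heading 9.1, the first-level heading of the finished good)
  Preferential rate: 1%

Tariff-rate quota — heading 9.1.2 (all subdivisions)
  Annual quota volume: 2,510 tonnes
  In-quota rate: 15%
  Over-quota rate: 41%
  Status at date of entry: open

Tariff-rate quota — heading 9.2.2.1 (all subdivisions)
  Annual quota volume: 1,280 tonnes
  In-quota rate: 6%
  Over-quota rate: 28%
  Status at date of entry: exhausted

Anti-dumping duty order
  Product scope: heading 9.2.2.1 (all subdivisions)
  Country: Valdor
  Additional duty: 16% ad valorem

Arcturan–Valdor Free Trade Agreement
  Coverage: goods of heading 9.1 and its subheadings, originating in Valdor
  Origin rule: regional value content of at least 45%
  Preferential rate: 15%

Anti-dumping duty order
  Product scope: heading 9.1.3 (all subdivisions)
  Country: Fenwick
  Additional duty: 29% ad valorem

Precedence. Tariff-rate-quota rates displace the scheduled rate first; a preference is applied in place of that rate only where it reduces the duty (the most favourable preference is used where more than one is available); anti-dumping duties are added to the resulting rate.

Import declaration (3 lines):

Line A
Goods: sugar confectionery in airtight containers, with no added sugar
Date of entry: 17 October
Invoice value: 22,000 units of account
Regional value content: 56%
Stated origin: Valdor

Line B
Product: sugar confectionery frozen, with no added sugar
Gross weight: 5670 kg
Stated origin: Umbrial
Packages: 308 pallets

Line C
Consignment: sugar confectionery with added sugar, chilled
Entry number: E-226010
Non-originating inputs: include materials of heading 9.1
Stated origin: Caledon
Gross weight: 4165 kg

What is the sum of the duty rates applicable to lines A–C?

32%

Line A: sugar confectionery → 9.1; in airtight containers → 9.1.1; with no added sugar → 9.1.1.2. Scheduled 27%. Valdor agreement on 9.1: RVC ≥ 45% → 15% available; preferential 15%. → 15%.
Line B: sugar confectionery → 9.1; frozen → 9.1.2; with no added sugar → 9.1.2.2. Scheduled 28%. quota on 9.1.2 open → in-quota 15%. → 15%.
Line C: sugar confectionery → 9.1; chilled → 9.1.3; with added sugar → 9.1.3.1. Scheduled 2%. Caledon agreement on 9.1.2: 9.1.3.1 not covered. → 2%.
Sum: 15% + 15% + 2% = 32%.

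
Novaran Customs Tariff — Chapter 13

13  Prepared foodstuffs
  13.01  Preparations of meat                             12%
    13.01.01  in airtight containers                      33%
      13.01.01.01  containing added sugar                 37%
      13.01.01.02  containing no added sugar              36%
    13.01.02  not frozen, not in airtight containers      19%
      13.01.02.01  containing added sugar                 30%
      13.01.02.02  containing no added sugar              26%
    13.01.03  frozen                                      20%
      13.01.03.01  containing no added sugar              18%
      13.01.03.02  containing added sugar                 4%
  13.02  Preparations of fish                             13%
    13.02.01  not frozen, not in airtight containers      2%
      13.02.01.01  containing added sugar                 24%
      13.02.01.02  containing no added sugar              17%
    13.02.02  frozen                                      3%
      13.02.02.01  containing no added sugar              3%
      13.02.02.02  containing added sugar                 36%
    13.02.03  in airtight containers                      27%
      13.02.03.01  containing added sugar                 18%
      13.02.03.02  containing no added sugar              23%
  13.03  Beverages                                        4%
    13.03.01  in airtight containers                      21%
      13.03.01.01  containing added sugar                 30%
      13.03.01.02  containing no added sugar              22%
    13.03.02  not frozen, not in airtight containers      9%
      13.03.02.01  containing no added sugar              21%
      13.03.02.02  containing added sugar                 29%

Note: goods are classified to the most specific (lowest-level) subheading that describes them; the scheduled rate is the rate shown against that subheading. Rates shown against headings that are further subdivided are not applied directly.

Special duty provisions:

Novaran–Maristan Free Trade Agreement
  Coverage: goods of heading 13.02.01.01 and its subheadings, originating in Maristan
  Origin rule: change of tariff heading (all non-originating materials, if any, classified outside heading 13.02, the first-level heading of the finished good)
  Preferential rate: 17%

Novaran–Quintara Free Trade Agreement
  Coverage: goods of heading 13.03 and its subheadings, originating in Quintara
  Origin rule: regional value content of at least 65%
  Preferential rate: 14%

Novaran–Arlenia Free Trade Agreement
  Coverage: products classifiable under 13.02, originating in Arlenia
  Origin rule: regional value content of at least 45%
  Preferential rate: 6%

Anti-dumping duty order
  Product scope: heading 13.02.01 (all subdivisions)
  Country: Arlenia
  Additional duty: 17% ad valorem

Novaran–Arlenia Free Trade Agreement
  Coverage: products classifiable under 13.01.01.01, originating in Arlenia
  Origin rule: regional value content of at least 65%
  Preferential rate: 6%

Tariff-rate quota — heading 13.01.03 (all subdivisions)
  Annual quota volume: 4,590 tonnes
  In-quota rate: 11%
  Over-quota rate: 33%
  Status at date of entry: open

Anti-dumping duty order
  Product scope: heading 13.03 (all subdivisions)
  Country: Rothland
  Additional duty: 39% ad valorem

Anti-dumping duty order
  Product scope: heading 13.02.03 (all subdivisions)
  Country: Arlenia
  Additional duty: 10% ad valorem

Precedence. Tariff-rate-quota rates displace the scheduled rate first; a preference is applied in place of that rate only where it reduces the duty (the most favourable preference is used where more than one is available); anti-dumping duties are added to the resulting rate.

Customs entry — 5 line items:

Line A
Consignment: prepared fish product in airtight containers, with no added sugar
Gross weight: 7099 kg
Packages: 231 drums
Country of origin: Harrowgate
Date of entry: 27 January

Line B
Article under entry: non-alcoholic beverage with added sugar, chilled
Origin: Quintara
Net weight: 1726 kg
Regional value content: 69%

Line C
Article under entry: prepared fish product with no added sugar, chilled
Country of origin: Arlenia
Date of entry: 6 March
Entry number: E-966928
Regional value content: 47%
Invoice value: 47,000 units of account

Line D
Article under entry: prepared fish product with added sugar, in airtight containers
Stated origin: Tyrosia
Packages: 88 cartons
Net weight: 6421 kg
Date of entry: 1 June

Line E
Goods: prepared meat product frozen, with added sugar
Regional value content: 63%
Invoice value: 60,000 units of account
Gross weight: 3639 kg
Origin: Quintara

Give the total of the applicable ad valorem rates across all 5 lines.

89%

Line A: prepared fish product → 13.02; in airtight containers → 13.02.03; with no added sugar → 13.02.03.02. Scheduled 23%. No special measure applies. → 23%.
Line B: non-alcoholic beverage → 13.03; chilled → 13.03.02; with added sugar → 13.03.02.02. Scheduled 29%. Quintara agreement on 13.03: RVC ≥ 65% → 14% available; preferential 14%. → 14%.
Line C: prepared fish product → 13.02; chilled → 13.02.01; with no added sugar → 13.02.01.02. Scheduled 17%. Arlenia agreement on 13.02: RVC ≥ 45% → 6% available; Arlenia agreement on 13.01.01.01: 13.02.01.02 not covered; preferential 6%; anti-dumping (Arlenia, 13.02.01): +17%; total 6% + 17% = 23%. → 23%.
Line D: prepared fish product → 13.02; in airtight containers → 13.02.03; with added sugar → 13.02.03.01. Scheduled 18%. No special measure applies. → 18%.
Line E: prepared meat product → 13.01; frozen → 13.01.03; with added sugar → 13.01.03.02. Scheduled 4%. quota on 13.01.03 open → in-quota 11%; Quintara agreement on 13.03: 13.01.03.02 not covered. → 11%.
Sum: 23% + 14% + 23% + 18% + 11% = 89%.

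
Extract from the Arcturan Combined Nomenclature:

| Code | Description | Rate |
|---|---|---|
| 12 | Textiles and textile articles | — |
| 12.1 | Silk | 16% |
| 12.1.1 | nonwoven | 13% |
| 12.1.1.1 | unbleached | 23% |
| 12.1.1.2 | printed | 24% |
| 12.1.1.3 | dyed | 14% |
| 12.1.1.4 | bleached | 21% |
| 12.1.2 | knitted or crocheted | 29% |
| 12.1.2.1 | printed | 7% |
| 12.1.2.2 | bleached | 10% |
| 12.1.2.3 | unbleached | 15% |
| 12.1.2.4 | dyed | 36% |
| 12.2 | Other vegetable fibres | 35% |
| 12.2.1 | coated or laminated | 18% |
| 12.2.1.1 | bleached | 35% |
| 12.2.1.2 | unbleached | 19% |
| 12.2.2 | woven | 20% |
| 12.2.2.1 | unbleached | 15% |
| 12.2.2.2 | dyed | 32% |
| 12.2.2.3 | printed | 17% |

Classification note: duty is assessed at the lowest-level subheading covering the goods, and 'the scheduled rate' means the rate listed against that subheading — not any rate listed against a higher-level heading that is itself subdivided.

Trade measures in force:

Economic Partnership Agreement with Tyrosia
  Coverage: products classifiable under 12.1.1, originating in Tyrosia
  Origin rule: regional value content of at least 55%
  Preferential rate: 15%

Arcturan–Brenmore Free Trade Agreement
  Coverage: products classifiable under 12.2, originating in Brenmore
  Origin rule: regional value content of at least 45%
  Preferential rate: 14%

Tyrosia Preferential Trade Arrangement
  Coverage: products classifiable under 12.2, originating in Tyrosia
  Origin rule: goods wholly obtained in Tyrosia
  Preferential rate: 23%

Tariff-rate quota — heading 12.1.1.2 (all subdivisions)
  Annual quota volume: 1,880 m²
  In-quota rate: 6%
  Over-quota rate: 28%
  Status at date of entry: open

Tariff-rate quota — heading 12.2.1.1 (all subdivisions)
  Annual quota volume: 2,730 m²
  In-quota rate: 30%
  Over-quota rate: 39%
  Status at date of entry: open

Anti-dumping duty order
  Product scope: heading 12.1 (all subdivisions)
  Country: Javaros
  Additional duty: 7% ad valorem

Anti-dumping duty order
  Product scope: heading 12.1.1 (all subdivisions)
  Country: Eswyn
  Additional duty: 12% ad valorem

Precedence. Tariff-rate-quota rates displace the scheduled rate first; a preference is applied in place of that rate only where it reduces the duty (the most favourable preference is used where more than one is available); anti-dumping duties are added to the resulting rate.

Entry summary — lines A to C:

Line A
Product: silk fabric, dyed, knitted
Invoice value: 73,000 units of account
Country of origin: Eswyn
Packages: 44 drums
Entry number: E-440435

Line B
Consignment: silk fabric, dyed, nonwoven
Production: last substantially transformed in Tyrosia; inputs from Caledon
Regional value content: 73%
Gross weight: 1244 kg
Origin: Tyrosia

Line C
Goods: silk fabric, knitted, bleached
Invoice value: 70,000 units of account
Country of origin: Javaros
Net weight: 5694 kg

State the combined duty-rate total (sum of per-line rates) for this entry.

Line A: silk → 12.1; knitted → 12.1.2; dyed → 12.1.2.4. Scheduled 36%. No special measure applies. → 36%.
Line B: silk → 12.1; nonwoven → 12.1.1; dyed → 12.1.1.3. Scheduled 14%. Tyrosia agreement on 12.1.1: RVC ≥ 55% → 15% available; Tyrosia agreement on 12.2: 12.1.1.3 not covered; preference 15% not lower than 14% → no reduction. → 14%.
Line C: silk → 12.1; knitted → 12.1.2; bleached → 12.1.2.2. Scheduled 10%. anti-dumping (Javaros, 12.1): +7%; total 10% + 7% = 17%. → 17%.
Sum: 36% + 14% + 17% = 67%.

67%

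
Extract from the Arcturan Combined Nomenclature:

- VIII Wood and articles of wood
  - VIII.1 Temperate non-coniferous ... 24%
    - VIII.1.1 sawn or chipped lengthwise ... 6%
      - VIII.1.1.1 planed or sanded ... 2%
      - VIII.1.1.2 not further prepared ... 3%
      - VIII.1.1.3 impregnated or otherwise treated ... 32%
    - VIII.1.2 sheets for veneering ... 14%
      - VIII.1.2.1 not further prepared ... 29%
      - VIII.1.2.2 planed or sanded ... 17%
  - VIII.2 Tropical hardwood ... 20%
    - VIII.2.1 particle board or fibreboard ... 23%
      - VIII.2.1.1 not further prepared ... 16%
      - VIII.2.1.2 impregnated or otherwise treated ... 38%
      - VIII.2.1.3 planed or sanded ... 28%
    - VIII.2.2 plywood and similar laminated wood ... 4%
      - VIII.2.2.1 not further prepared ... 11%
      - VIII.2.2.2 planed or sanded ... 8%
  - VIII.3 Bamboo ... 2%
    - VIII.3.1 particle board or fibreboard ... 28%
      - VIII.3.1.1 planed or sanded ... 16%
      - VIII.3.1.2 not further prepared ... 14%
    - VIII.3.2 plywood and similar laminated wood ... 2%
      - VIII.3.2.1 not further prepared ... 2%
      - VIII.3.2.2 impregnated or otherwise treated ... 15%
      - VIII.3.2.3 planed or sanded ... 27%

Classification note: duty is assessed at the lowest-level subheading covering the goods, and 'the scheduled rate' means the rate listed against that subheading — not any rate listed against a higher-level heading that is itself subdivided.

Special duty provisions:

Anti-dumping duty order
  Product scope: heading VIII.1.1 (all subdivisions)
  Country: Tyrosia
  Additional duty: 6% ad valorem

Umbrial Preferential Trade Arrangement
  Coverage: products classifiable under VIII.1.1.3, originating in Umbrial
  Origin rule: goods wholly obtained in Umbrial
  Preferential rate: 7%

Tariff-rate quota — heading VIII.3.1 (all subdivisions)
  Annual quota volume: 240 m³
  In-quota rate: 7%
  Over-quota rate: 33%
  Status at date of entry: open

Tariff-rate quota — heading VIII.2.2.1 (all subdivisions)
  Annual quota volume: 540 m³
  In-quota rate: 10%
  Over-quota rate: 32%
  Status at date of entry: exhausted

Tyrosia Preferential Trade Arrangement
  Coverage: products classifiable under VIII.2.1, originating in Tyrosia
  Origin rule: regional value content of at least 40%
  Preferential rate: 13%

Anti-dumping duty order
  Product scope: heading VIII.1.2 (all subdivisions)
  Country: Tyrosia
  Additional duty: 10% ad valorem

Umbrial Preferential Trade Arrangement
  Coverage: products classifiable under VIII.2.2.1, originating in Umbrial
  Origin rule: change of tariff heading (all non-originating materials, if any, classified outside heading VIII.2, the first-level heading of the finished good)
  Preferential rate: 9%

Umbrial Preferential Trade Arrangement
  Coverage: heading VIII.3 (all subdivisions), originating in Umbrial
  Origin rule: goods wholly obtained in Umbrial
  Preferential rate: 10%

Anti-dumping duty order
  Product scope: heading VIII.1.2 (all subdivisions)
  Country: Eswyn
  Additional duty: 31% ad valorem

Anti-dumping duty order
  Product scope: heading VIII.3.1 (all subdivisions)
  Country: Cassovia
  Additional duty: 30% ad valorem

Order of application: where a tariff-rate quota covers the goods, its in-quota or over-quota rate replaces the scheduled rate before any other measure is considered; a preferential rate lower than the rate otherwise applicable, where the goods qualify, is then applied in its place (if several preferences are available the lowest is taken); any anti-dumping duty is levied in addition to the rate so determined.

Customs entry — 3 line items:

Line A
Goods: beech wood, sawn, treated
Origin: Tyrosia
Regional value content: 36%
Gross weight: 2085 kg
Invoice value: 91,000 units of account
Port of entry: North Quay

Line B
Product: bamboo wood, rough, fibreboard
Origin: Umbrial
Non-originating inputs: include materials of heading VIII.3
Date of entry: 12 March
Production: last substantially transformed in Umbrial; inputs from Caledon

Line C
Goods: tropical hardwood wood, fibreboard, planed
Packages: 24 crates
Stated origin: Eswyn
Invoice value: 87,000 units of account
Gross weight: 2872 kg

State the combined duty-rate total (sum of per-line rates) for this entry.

Line A: beech → VIII.1; sawn → VIII.1.1; treated → VIII.1.1.3. Scheduled 32%. Tyrosia agreement on VIII.2.1: VIII.1.1.3 not covered; anti-dumping (Tyrosia, VIII.1.1): +6%; total 32% + 6% = 38%. → 38%.
Line B: bamboo → VIII.3; fibreboard → VIII.3.1; rough → VIII.3.1.2. Scheduled 14%. quota on VIII.3.1 open → in-quota 7%; Umbrial agreement on VIII.1.1.3: VIII.3.1.2 not covered; Umbrial agreement on VIII.2.2.1: VIII.3.1.2 not covered; Umbrial agreement on VIII.3: not wholly obtained. → 7%.
Line C: tropical hardwood → VIII.2; fibreboard → VIII.2.1; planed → VIII.2.1.3. Scheduled 28%. No special measure applies. → 28%.
Sum: 38% + 7% + 28% = 73%.

73%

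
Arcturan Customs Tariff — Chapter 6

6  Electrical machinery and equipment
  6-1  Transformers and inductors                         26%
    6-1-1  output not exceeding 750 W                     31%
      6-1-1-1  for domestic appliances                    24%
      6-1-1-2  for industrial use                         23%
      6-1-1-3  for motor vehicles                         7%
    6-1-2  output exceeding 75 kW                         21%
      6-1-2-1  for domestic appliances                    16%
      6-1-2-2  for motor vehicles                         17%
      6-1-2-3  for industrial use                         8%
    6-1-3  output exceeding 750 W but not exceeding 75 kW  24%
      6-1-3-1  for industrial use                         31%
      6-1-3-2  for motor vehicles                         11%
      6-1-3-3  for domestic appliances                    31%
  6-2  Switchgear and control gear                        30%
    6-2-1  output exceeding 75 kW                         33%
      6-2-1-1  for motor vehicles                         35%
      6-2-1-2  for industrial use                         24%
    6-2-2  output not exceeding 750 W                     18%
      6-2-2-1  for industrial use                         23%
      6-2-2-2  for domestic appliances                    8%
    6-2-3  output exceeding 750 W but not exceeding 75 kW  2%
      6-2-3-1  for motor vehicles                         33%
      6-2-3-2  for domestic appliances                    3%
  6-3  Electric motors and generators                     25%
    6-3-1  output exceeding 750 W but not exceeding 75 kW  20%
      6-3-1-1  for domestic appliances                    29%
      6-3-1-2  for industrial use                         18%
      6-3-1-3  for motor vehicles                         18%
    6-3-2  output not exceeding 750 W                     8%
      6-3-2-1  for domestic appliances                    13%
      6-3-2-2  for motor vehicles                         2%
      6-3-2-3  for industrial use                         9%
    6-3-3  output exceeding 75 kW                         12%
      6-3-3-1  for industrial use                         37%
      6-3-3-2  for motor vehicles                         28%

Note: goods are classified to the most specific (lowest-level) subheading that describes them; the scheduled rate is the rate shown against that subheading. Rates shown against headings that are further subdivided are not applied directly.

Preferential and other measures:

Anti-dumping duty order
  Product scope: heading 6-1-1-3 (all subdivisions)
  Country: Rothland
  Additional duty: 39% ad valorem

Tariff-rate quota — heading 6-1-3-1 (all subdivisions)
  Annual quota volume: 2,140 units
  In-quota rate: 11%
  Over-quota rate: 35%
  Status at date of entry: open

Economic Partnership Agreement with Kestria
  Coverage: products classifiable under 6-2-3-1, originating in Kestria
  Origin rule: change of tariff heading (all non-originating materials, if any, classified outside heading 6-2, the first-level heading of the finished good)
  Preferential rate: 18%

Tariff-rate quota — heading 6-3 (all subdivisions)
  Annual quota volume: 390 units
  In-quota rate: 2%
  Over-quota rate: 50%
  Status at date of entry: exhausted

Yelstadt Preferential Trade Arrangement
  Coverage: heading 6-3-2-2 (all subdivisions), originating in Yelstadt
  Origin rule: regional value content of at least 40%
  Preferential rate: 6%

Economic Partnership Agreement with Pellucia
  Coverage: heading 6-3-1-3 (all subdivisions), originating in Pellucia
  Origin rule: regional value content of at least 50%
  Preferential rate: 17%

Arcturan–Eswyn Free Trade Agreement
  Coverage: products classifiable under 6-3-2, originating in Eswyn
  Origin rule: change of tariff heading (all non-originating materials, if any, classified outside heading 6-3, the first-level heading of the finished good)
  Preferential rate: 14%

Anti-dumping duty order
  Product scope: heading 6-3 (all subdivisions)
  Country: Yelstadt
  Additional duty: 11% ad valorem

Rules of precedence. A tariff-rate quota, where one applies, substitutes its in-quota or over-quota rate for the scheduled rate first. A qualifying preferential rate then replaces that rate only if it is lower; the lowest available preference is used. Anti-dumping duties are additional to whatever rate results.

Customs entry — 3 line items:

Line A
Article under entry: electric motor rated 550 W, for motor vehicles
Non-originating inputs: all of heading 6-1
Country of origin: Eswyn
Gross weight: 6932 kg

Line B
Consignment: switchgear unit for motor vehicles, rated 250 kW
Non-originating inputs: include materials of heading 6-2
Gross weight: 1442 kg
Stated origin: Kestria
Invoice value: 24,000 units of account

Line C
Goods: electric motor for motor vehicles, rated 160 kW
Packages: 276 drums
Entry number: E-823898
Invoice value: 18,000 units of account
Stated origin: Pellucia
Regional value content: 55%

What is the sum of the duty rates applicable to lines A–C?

99%

Line A: electric motor → 6-3; rated 550 W → 6-3-2; for motor vehicles → 6-3-2-2. Scheduled 2%. quota on 6-3 exhausted → over-quota 50%; Eswyn agreement on 6-3-2: CTH met → 14% available; preferential 14%. → 14%.
Line B: switchgear unit → 6-2; rated 250 kW → 6-2-1; for motor vehicles → 6-2-1-1. Scheduled 35%. Kestria agreement on 6-2-3-1: 6-2-1-1 not covered. → 35%.
Line C: electric motor → 6-3; rated 160 kW → 6-3-3; for motor vehicles → 6-3-3-2. Scheduled 28%. quota on 6-3 exhausted → over-quota 50%; Pellucia agreement on 6-3-1-3: 6-3-3-2 not covered. → 50%.
Sum: 14% + 35% + 50% = 99%.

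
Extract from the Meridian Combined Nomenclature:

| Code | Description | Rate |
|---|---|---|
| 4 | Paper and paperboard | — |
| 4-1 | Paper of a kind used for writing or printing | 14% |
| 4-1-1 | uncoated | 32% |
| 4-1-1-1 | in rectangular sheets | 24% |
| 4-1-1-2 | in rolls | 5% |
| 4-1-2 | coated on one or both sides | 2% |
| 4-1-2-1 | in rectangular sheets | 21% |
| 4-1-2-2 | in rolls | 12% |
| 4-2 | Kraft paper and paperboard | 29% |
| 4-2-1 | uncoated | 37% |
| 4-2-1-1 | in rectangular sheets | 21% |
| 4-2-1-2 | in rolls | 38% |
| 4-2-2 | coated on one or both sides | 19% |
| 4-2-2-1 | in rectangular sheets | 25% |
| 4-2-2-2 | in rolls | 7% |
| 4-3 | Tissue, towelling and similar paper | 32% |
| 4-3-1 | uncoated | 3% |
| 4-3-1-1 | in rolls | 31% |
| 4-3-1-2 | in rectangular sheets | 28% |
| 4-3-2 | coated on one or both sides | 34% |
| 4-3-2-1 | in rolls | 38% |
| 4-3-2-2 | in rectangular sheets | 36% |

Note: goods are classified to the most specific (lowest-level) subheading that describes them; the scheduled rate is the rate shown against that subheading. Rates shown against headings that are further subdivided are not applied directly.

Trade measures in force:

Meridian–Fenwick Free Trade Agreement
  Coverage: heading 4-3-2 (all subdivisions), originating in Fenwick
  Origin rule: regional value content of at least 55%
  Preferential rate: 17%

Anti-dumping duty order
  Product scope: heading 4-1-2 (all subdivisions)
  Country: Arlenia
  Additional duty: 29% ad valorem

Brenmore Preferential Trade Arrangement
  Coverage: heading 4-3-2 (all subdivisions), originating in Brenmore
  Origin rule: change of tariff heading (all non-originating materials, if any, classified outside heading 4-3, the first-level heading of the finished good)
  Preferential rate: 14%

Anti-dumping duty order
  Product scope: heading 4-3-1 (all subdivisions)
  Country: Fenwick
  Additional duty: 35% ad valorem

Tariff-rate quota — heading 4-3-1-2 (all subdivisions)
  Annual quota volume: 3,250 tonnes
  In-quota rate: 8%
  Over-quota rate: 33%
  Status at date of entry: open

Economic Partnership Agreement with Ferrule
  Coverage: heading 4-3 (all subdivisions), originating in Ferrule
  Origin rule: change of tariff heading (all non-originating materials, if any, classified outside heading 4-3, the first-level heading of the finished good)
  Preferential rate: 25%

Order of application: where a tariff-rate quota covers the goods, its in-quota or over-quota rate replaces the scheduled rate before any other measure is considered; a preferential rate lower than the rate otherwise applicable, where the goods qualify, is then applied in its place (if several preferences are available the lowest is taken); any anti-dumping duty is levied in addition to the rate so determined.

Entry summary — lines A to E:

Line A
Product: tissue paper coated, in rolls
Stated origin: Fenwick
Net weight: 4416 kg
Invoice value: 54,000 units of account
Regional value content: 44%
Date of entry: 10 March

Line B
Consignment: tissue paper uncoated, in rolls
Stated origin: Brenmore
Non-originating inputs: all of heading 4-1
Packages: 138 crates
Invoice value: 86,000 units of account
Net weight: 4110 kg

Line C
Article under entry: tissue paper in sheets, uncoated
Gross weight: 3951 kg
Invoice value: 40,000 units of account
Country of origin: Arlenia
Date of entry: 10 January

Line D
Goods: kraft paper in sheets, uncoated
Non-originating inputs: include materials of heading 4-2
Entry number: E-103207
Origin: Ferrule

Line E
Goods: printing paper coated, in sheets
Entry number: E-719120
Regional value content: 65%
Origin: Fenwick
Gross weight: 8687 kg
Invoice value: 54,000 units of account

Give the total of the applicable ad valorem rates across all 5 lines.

Line A: tissue paper → 4-3; coated → 4-3-2; in rolls → 4-3-2-1. Scheduled 38%. Fenwick agreement on 4-3-2: RVC < 55%. → 38%.
Line B: tissue paper → 4-3; uncoated → 4-3-1; in rolls → 4-3-1-1. Scheduled 31%. Brenmore agreement on 4-3-2: 4-3-1-1 not covered. → 31%.
Line C: tissue paper → 4-3; uncoated → 4-3-1; in sheets → 4-3-1-2. Scheduled 28%. quota on 4-3-1-2 open → in-quota 8%. → 8%.
Line D: kraft paper → 4-2; uncoated → 4-2-1; in sheets → 4-2-1-1. Scheduled 21%. Ferrule agreement on 4-3: 4-2-1-1 not covered. → 21%.
Line E: printing paper → 4-1; coated → 4-1-2; in sheets → 4-1-2-1. Scheduled 21%. Fenwick agreement on 4-3-2: 4-1-2-1 not covered. → 21%.
Sum: 38% + 31% + 8% + 21% + 21% = 119%.

119%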